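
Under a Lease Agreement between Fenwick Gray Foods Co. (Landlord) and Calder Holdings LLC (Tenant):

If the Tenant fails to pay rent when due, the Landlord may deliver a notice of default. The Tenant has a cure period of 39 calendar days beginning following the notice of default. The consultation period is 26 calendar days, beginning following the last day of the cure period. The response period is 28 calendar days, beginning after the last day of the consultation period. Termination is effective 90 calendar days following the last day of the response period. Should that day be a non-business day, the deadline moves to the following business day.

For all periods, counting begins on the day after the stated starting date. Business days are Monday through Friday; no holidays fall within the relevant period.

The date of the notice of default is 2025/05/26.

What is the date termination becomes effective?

Adding 39 calendar days to 2025/05/26 gives 2025/07/04, which is the last day of the cure period.
The last day of the consultation period: 26 calendar days after 2025/07/04 is 2025/07/30.
Adding 28 calendar days to 2025/07/30 gives 2025/08/27, which is the last day of the response period.
Adding 90 calendar days to 2025/08/27 gives 2025/11/25, which is the date termination becomes effective. 2025/11/25 is a Tuesday, so no roll-forward applies.

2025/11/25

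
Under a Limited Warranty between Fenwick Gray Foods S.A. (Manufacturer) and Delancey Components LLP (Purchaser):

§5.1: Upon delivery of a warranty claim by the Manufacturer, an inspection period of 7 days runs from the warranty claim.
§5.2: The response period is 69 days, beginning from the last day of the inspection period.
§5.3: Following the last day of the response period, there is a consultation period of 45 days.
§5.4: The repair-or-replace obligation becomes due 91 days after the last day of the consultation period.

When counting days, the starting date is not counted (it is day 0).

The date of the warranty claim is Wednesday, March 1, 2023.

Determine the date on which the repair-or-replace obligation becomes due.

September 29, 2023

Adding 7 calendar days to March 1, 2023 gives March 8, 2023, which is the last day of the inspection period.
The last day of the response period: 69 calendar days after March 8, 2023 is May 16, 2023.
The last day of the consultation period: 45 calendar days after May 16, 2023 is June 30, 2023.
The date on which the repair-or-replace obligation becomes due: June 30, 2023 + 91 days = September 29, 2023.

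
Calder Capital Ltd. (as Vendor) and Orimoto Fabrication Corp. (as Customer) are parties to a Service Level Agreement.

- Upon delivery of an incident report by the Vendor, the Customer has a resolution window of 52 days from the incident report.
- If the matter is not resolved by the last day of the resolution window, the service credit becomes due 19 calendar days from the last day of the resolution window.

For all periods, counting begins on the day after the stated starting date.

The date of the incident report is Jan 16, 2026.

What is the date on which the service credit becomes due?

Mar 28, 2026

The last day of the resolution window: Jan 16, 2026 + 52 days = Mar 9, 2026.
The date on which the service credit becomes due: 19 calendar days after Mar 9, 2026 is Mar 28, 2026.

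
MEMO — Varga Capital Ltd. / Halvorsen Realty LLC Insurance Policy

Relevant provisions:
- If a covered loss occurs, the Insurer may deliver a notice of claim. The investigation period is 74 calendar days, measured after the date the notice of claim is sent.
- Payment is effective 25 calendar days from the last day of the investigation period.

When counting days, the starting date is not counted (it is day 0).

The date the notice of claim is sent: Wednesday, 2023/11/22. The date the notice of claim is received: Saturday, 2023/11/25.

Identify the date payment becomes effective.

2024/02/29

Adding 74 calendar days to 2023/11/22 gives 2024/02/04, which is the last day of the investigation period.
The date payment becomes effective: 25 calendar days after 2024/02/04 is 2024/02/29.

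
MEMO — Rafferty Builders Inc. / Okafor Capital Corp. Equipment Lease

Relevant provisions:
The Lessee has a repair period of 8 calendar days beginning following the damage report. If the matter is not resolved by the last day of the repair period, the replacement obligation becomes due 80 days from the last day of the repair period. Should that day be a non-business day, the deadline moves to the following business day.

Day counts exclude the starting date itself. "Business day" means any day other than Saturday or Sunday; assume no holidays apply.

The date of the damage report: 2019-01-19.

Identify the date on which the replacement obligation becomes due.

2019-04-17

The last day of the repair period: 2019-01-19 + 8 days = 2019-01-27.
Adding 80 calendar days to 2019-01-27 gives 2019-04-17, which is the date on which the replacement obligation becomes due. 2019-04-17 is a Wednesday, so no roll-forward applies.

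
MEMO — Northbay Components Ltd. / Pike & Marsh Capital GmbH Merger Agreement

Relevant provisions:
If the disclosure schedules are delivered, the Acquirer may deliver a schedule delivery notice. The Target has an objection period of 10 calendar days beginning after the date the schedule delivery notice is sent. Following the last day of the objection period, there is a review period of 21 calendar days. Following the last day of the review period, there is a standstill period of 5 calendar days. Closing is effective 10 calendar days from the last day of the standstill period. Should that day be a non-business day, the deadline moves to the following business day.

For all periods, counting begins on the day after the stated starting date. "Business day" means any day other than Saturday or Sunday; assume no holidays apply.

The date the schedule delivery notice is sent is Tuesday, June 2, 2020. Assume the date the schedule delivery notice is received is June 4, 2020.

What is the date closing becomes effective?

The last day of the objection period: 10 calendar days after June 2, 2020 is June 12, 2020.
The last day of the review period: 21 calendar days after June 12, 2020 is July 3, 2020.
The last day of the standstill period: July 3, 2020 + 5 days = July 8, 2020.
The date closing becomes effective: 10 calendar days after July 8, 2020 is July 18, 2020. That falls on a Saturday, so it rolls to the next business day, Monday, July 20, 2020.

July 20, 2020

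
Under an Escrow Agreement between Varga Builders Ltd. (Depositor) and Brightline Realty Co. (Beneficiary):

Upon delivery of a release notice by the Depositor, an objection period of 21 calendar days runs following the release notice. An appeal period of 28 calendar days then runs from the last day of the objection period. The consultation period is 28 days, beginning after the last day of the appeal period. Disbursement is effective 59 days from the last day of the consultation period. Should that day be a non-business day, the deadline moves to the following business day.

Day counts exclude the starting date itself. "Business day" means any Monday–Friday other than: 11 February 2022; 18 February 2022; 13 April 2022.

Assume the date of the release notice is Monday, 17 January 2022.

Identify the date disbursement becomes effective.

2 June 2022

The last day of the objection period: 21 calendar days after 17 January 2022 is 7 February 2022.
The last day of the appeal period: 7 February 2022 + 28 days = 7 March 2022.
The last day of the consultation period: 7 March 2022 + 28 days = 4 April 2022.
Adding 59 calendar days to 4 April 2022 gives 2 June 2022, which is the date disbursement becomes effective. 2 June 2022 is a Thursday and is not a listed holiday, so no roll-forward applies.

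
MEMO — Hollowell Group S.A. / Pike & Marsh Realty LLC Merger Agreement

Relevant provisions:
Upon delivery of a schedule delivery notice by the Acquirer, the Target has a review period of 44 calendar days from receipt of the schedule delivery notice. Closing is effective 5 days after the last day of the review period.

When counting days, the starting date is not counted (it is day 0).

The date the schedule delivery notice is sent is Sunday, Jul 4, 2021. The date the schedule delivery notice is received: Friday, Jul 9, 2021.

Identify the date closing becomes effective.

Aug 27, 2021

Adding 44 calendar days to Jul 9, 2021 gives Aug 22, 2021, which is the last day of the review period.
The date closing becomes effective: Aug 22, 2021 + 5 days = Aug 27, 2021.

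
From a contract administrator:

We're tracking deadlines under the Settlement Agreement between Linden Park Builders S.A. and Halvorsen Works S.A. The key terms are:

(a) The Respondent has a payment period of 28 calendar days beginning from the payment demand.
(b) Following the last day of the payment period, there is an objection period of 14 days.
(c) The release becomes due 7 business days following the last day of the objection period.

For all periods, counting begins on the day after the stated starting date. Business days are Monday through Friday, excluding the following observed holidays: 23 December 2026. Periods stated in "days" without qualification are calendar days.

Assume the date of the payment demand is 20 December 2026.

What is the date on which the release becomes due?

9 February 2027

The last day of the payment period: 20 December 2026 + 28 days = 17 January 2027.
The last day of the objection period: 17 January 2027 + 14 days = 31 January 2027.
The date on which the release becomes due: counting 7 business days from Sunday, 31 January 2027 (Feb 1, Feb 2, Feb 3, Feb 4, Feb 5, Feb 8, Feb 9, skipping weekends) reaches Tuesday, 9 February 2027.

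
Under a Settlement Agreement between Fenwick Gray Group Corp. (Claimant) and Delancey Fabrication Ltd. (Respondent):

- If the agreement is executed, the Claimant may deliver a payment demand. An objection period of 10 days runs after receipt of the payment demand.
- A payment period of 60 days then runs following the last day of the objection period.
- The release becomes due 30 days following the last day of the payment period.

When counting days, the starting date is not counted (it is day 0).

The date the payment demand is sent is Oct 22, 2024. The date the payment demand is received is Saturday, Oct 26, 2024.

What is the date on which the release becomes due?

Feb 3, 2025

Adding 10 calendar days to Oct 26, 2024 gives Nov 5, 2024, which is the last day of the objection period.
The last day of the payment period: Nov 5, 2024 + 60 days = Jan 4, 2025.
Adding 30 calendar days to Jan 4, 2025 gives Feb 3, 2025, which is the date on which the release becomes due.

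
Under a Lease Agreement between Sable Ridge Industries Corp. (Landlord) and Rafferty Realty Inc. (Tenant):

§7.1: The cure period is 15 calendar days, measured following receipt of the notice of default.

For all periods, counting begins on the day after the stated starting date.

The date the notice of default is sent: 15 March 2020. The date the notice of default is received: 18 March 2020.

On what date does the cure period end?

2 April 2020

The last day of the cure period: 15 calendar days after 18 March 2020 is 2 April 2020.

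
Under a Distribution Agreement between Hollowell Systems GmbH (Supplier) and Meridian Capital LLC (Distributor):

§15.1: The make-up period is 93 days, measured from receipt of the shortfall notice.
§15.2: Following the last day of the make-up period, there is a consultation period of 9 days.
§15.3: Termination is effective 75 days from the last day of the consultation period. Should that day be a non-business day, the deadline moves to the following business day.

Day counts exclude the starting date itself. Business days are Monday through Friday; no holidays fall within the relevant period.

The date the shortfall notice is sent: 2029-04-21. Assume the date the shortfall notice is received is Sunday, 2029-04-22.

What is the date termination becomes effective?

The last day of the make-up period: 93 calendar days after 2029-04-22 is 2029-07-24.
Adding 9 calendar days to 2029-07-24 gives 2029-08-02, which is the last day of the consultation period.
The date termination becomes effective: 2029-08-02 + 75 days = 2029-10-16. 2029-10-16 is a Tuesday, so no roll-forward applies.

2029-10-16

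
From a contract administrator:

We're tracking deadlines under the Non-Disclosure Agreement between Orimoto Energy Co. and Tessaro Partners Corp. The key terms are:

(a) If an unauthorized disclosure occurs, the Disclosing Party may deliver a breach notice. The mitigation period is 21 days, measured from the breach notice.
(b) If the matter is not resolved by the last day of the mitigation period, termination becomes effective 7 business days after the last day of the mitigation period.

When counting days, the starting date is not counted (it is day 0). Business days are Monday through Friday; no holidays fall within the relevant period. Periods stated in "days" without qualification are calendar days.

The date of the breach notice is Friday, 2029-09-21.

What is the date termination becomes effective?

2029-10-23

Adding 21 calendar days to 2029-09-21 gives 2029-10-12, which is the last day of the mitigation period.
The date termination becomes effective: counting 7 business days from Friday, 2029-10-12 (Oct 15, Oct 16, Oct 17, Oct 18, Oct 19, Oct 22, Oct 23, skipping weekends) reaches Tuesday, 2029-10-23.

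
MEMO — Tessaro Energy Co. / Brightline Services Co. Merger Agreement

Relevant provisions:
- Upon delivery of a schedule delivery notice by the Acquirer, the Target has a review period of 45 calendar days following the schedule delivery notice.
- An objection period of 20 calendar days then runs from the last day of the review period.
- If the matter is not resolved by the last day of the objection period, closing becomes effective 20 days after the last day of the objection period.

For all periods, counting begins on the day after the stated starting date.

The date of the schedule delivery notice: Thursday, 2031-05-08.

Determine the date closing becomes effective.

The last day of the review period: 45 calendar days after 2031-05-08 is 2031-06-22.
Adding 20 calendar days to 2031-06-22 gives 2031-07-12, which is the last day of the objection period.
The date closing becomes effective: 2031-07-12 + 20 days = 2031-08-01.

2031-08-01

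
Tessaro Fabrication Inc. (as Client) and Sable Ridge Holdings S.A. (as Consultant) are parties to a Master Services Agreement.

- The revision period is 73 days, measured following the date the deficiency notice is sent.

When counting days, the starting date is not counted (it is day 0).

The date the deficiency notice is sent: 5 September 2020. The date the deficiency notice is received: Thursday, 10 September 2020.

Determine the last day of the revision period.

17 November 2020

Adding 73 calendar days to 5 September 2020 gives 17 November 2020, which is the last day of the revision period.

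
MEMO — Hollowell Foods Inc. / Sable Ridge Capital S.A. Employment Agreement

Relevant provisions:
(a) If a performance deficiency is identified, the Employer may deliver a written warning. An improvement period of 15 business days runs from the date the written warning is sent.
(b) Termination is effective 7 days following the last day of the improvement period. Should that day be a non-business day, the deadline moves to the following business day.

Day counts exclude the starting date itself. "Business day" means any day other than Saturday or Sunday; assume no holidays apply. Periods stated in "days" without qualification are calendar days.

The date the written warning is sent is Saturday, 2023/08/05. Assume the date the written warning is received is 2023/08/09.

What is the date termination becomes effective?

From Saturday, 2023/08/05, 15 business days (Aug 7, Aug 8, Aug 9, Aug 10, …, Aug 23, Aug 24, Aug 25, skipping weekends) brings us to Friday, 2023/08/25, which is the last day of the improvement period.
The date termination becomes effective: 2023/08/25 + 7 days = 2023/09/01. 2023/09/01 is a Friday, so no roll-forward applies.

2023/09/01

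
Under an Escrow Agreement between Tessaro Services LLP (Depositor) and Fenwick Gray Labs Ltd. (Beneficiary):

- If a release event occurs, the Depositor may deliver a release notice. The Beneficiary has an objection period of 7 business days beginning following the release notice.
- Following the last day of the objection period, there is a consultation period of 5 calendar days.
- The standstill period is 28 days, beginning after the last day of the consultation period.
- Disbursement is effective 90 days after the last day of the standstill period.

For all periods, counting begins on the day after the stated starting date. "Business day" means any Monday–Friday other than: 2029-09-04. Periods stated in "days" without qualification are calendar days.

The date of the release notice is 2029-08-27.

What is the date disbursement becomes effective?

2030-01-07

From Monday, 2029-08-27, 7 business days (Aug 28, Aug 29, Aug 30, Aug 31, Sep 3, Sep 5, Sep 6, skipping weekends and the listed holiday on Sep 4) brings us to Thursday, 2029-09-06, which is the last day of the objection period.
The last day of the consultation period: 5 calendar days after 2029-09-06 is 2029-09-11.
The last day of the standstill period: 28 calendar days after 2029-09-11 is 2029-10-09.
Adding 90 calendar days to 2029-10-09 gives 2030-01-07, which is the date disbursement becomes effective.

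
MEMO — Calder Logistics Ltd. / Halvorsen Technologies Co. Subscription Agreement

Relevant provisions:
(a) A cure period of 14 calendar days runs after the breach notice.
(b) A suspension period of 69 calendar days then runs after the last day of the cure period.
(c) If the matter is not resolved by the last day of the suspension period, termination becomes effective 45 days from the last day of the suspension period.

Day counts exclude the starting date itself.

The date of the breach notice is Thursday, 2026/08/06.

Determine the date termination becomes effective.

The last day of the cure period: 2026/08/06 + 14 days = 2026/08/20.
Adding 69 calendar days to 2026/08/20 gives 2026/10/28, which is the last day of the suspension period.
Adding 45 calendar days to 2026/10/28 gives 2026/12/12, which is the date termination becomes effective.

2026/12/12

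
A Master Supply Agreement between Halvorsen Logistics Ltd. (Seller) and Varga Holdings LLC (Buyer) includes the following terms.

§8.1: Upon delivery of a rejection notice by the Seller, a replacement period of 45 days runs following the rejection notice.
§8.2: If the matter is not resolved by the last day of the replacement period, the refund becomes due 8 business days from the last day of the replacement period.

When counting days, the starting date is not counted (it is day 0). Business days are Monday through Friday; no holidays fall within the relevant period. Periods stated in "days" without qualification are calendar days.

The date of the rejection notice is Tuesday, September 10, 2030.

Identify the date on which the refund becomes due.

November 6, 2030

The last day of the replacement period: September 10, 2030 + 45 days = October 25, 2030.
The date on which the refund becomes due: counting 8 business days from Friday, October 25, 2030 (Oct 28, Oct 29, Oct 30, Oct 31, Nov 1, Nov 4, Nov 5, Nov 6, skipping weekends) reaches Wednesday, November 6, 2030.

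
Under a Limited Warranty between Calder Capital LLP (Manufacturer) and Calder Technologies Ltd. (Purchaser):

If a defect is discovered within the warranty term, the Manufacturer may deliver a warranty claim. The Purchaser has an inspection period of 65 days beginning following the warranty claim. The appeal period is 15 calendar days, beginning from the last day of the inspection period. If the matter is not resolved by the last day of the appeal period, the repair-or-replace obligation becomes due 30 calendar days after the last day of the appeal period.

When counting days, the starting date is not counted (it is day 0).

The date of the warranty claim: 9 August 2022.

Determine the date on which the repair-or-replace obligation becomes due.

Adding 65 calendar days to 9 August 2022 gives 13 October 2022, which is the last day of the inspection period.
The last day of the appeal period: 13 October 2022 + 15 days = 28 October 2022.
The date on which the repair-or-replace obligation becomes due: 30 calendar days after 28 October 2022 is 27 November 2022.

27 November 2022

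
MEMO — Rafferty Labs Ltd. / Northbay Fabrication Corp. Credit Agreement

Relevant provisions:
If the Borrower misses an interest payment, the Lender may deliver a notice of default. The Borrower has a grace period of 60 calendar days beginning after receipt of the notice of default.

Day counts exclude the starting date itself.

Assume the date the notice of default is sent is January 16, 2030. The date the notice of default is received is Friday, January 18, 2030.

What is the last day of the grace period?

March 19, 2030

Adding 60 calendar days to January 18, 2030 gives March 19, 2030, which is the last day of the grace period.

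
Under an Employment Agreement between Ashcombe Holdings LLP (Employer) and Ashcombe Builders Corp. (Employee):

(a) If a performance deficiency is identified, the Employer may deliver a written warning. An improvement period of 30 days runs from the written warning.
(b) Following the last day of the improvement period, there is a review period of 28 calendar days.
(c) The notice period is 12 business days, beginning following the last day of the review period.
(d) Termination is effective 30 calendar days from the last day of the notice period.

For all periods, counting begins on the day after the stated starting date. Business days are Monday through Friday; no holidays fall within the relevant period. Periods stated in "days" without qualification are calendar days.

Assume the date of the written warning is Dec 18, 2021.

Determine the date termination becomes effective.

Adding 30 calendar days to Dec 18, 2021 gives Jan 17, 2022, which is the last day of the improvement period.
Adding 28 calendar days to Jan 17, 2022 gives Feb 14, 2022, which is the last day of the review period.
From Monday, Feb 14, 2022, 12 business days (Feb 15, Feb 16, Feb 17, Feb 18, …, Feb 28, Mar 1, Mar 2, skipping weekends) brings us to Wednesday, Mar 2, 2022, which is the last day of the notice period.
The date termination becomes effective: 30 calendar days after Mar 2, 2022 is Apr 1, 2022.

Apr 1, 2022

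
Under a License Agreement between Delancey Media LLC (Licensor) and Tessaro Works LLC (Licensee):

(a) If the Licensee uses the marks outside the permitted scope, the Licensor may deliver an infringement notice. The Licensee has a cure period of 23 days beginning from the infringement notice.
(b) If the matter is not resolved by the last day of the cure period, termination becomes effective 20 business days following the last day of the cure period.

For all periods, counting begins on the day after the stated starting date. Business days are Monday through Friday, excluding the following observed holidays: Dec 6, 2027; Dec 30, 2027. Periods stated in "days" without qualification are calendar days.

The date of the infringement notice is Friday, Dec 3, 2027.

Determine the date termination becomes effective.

Jan 24, 2028

The last day of the cure period: Dec 3, 2027 + 23 days = Dec 26, 2027.
From Sunday, Dec 26, 2027, 20 business days (Dec 27, Dec 28, Dec 29, Dec 31, …, Jan 20, Jan 21, Jan 24, skipping weekends and the listed holiday on Dec 30) brings us to Monday, Jan 24, 2028, which is the date termination becomes effective.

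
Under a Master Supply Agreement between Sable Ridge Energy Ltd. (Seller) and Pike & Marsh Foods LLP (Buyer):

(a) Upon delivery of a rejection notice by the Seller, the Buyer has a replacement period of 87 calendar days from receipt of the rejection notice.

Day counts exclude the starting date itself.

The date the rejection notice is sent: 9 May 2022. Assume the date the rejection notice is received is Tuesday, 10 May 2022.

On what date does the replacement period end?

5 August 2022

The last day of the replacement period: 10 May 2022 + 87 days = 5 August 2022.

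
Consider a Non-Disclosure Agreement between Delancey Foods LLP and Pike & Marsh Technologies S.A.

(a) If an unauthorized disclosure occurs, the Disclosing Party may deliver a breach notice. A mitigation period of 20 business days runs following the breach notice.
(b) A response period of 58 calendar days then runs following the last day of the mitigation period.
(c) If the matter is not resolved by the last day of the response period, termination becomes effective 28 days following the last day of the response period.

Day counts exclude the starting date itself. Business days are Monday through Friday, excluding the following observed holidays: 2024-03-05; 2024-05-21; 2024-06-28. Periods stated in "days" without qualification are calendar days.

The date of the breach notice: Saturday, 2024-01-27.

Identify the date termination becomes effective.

The last day of the mitigation period: 20 business days after Saturday, 2024-01-27, skipping weekends — Jan 29, Jan 30, Jan 31, Feb 1, …, Feb 21, Feb 22, Feb 23 — lands on Friday, 2024-02-23.
Adding 58 calendar days to 2024-02-23 gives 2024-04-21, which is the last day of the response period.
The date termination becomes effective: 28 calendar days after 2024-04-21 is 2024-05-19.

2024-05-19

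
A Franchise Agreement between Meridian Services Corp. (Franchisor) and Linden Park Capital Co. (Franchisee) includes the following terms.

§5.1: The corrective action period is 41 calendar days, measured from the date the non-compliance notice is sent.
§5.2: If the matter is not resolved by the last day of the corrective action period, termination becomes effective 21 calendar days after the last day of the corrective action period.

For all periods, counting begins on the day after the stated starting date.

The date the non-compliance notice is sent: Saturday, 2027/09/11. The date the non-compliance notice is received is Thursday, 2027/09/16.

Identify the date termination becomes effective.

2027/11/12

Adding 41 calendar days to 2027/09/11 gives 2027/10/22, which is the last day of the corrective action period.
The date termination becomes effective: 21 calendar days after 2027/10/22 is 2027/11/12.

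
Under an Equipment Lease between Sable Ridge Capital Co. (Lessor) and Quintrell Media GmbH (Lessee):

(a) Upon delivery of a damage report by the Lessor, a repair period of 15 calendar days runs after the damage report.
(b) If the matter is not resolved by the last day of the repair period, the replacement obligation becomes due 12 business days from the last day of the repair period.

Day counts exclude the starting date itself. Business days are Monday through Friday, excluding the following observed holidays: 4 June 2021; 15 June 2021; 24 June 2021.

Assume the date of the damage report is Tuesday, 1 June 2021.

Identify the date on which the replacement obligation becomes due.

The last day of the repair period: 15 calendar days after 1 June 2021 is 16 June 2021.
The date on which the replacement obligation becomes due: 12 business days after Wednesday, 16 June 2021, skipping weekends and the listed holiday on Jun 24 — Jun 17, Jun 18, Jun 21, Jun 22, …, Jul 1, Jul 2, Jul 5 — lands on Monday, 5 July 2021.

5 July 2021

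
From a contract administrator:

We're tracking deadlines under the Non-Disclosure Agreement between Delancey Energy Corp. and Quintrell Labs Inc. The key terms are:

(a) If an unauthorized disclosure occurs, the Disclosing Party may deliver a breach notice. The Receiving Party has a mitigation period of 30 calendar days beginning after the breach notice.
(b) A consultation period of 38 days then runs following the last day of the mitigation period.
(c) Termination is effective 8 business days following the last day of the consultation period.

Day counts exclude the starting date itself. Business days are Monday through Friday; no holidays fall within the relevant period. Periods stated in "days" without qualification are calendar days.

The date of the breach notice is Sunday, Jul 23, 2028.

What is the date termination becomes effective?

Adding 30 calendar days to Jul 23, 2028 gives Aug 22, 2028, which is the last day of the mitigation period.
The last day of the consultation period: 38 calendar days after Aug 22, 2028 is Sep 29, 2028.
From Friday, Sep 29, 2028, 8 business days (Oct 2, Oct 3, Oct 4, Oct 5, Oct 6, Oct 9, Oct 10, Oct 11, skipping weekends) brings us to Wednesday, Oct 11, 2028, which is the date termination becomes effective.

Oct 11, 2028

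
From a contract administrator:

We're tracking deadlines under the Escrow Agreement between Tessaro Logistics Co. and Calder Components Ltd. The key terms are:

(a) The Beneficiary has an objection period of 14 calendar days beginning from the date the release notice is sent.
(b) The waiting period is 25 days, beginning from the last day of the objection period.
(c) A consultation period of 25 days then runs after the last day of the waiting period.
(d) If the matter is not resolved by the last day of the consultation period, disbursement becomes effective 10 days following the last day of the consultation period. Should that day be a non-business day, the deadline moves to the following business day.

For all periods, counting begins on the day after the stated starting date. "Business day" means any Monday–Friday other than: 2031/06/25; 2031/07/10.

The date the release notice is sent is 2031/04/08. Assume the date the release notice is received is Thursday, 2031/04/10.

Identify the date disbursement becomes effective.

2031/06/23

The last day of the objection period: 14 calendar days after 2031/04/08 is 2031/04/22.
Adding 25 calendar days to 2031/04/22 gives 2031/05/17, which is the last day of the waiting period.
The last day of the consultation period: 25 calendar days after 2031/05/17 is 2031/06/11.
The date disbursement becomes effective: 2031/06/11 + 10 days = 2031/06/21. That falls on a Saturday, so it rolls to the next business day, Monday, 2031/06/23.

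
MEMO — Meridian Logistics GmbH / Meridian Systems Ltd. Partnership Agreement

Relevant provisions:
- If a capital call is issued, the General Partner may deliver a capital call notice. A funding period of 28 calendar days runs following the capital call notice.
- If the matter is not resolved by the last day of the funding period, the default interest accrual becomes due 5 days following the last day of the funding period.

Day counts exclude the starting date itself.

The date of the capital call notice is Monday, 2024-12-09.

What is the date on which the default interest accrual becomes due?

The last day of the funding period: 28 calendar days after 2024-12-09 is 2025-01-06.
Adding 5 calendar days to 2025-01-06 gives 2025-01-11, which is the date on which the default interest accrual becomes due.

2025-01-11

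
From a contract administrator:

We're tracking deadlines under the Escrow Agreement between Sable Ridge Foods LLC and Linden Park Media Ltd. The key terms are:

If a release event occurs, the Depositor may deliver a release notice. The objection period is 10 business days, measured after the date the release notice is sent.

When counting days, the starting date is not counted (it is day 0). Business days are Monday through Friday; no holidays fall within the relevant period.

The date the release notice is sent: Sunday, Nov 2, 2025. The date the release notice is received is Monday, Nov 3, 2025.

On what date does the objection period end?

From Sunday, Nov 2, 2025, 10 business days (Nov 3, Nov 4, Nov 5, Nov 6, Nov 7, Nov 10, Nov 11, Nov 12, Nov 13, Nov 14, skipping weekends) brings us to Friday, Nov 14, 2025, which is the last day of the objection period.

Nov 14, 2025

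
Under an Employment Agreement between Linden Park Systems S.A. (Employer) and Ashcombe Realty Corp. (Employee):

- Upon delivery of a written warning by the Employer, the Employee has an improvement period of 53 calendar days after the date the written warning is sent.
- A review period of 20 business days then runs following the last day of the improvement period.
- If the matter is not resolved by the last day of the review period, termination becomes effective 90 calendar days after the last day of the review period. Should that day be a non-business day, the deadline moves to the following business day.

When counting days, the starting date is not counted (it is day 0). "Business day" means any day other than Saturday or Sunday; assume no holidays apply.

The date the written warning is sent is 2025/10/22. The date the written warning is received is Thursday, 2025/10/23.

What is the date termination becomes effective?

Adding 53 calendar days to 2025/10/22 gives 2025/12/14, which is the last day of the improvement period.
From Sunday, 2025/12/14, 20 business days (Dec 15, Dec 16, Dec 17, Dec 18, …, Jan 7, Jan 8, Jan 9, skipping weekends) brings us to Friday, 2026/01/09, which is the last day of the review period.
The date termination becomes effective: 90 calendar days after 2026/01/09 is 2026/04/09. 2026/04/09 is a Thursday, so no roll-forward applies.

2026/04/09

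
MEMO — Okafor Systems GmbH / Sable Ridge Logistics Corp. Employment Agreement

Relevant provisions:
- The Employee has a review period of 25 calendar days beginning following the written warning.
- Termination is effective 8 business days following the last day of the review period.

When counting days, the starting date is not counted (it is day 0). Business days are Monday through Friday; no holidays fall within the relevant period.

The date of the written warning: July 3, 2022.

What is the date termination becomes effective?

Adding 25 calendar days to July 3, 2022 gives July 28, 2022, which is the last day of the review period.
From Thursday, July 28, 2022, 8 business days (Jul 29, Aug 1, Aug 2, Aug 3, Aug 4, Aug 5, Aug 8, Aug 9, skipping weekends) brings us to Tuesday, August 9, 2022, which is the date termination becomes effective.

August 9, 2022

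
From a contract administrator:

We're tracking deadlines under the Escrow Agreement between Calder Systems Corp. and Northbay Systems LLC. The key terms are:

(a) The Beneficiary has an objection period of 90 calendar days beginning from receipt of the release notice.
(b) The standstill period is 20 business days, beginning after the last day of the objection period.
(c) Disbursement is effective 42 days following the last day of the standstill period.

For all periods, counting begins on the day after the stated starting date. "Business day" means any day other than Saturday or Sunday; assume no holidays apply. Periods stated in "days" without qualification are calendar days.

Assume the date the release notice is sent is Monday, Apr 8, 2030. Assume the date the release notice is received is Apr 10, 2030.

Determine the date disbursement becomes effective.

The last day of the objection period: Apr 10, 2030 + 90 days = Jul 9, 2030.
From Tuesday, Jul 9, 2030, 20 business days (Jul 10, Jul 11, Jul 12, Jul 15, …, Aug 2, Aug 5, Aug 6, skipping weekends) brings us to Tuesday, Aug 6, 2030, which is the last day of the standstill period.
The date disbursement becomes effective: Aug 6, 2030 + 42 days = Sep 17, 2030.

Sep 17, 2030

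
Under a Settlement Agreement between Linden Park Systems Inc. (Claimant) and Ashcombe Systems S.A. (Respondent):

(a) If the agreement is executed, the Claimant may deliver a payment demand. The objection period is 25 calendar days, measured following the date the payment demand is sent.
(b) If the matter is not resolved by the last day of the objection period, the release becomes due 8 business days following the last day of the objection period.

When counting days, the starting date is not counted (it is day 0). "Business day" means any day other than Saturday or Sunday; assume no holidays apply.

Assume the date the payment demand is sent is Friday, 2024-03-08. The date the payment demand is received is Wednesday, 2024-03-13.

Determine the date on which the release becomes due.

2024-04-12

The last day of the objection period: 25 calendar days after 2024-03-08 is 2024-04-02.
From Tuesday, 2024-04-02, 8 business days (Apr 3, Apr 4, Apr 5, Apr 8, Apr 9, Apr 10, Apr 11, Apr 12, skipping weekends) brings us to Friday, 2024-04-12, which is the date on which the release becomes due.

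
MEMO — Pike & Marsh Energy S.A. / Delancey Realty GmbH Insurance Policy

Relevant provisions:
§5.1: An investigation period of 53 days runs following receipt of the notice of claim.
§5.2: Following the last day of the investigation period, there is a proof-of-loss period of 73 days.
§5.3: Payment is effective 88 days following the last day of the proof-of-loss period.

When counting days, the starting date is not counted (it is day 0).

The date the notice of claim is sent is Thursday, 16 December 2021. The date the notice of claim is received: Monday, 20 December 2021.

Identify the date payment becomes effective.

22 July 2022

Adding 53 calendar days to 20 December 2021 gives 11 February 2022, which is the last day of the investigation period.
The last day of the proof-of-loss period: 73 calendar days after 11 February 2022 is 25 April 2022.
The date payment becomes effective: 88 calendar days after 25 April 2022 is 22 July 2022.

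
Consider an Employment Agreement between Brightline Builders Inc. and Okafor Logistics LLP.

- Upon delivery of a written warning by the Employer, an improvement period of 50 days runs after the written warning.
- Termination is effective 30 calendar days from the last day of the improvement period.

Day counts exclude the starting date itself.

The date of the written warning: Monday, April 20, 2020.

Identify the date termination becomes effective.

The last day of the improvement period: 50 calendar days after April 20, 2020 is June 9, 2020.
The date termination becomes effective: 30 calendar days after June 9, 2020 is July 9, 2020.

July 9, 2020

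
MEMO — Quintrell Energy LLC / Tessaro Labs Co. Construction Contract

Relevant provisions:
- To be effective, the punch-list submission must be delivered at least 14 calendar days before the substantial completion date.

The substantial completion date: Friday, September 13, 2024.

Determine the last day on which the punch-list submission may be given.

Counting back 14 calendar days from September 13, 2024 gives August 30, 2024.

August 30, 2024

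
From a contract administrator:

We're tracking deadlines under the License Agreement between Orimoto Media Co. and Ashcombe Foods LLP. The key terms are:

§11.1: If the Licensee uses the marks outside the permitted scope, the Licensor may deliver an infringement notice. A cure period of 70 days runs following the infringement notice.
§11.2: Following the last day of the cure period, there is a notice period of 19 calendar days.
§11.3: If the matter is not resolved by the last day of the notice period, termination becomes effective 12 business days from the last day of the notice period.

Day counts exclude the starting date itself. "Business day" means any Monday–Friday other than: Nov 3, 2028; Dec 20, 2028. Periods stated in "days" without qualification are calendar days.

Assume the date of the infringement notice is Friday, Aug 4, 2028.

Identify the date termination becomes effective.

The last day of the cure period: Aug 4, 2028 + 70 days = Oct 13, 2028.
The last day of the notice period: 19 calendar days after Oct 13, 2028 is Nov 1, 2028.
From Wednesday, Nov 1, 2028, 12 business days (Nov 2, Nov 6, Nov 7, Nov 8, …, Nov 16, Nov 17, Nov 20, skipping weekends and the listed holiday on Nov 3) brings us to Monday, Nov 20, 2028, which is the date termination becomes effective.

Nov 20, 2028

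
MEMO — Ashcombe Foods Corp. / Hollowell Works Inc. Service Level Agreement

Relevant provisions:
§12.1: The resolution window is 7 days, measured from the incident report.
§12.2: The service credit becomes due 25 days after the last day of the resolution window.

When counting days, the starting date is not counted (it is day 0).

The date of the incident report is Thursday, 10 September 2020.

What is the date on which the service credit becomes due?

12 October 2020

The last day of the resolution window: 10 September 2020 + 7 days = 17 September 2020.
The date on which the service credit becomes due: 17 September 2020 + 25 days = 12 October 2020.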